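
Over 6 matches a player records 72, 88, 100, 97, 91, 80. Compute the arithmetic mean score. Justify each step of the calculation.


Average = sum / n
Sum = 528
Average = 528 / 6 = 88

88


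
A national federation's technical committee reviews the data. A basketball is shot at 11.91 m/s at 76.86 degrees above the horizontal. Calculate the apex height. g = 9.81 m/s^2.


H = (v*sin(theta))^2 / (2*g)
vy = v*sin(theta) = 11.91 * sin(76.86 deg) = 11.5982 m/s
H = vy^2 / (2*g) = 134.5175 / (2*9.81)
H = 134.5175 / 19.62 = 6.8561 m

6.8561 m


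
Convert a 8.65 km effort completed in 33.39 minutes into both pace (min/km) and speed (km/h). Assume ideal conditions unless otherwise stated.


Pace = time / distance = 33.39 min / 8.65 km = 3.8601 min/km
Speed = distance / time_in_hours = 8.65 / 0.5565 hr
Speed = 15.5436 km/h

3.8601 min/km, 15.5436 km/h


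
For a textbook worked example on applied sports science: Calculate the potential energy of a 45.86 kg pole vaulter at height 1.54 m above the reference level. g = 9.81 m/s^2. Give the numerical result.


PE = m * g * h
PE = 45.86 * 9.81 * 1.54
PE = 449.8866 * 1.54 = 692.8254 J

692.8254 J


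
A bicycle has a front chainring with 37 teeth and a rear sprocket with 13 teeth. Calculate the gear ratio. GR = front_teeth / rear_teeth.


GR = front_teeth / rear_teeth
GR = 37 / 13
GR = 2.8462

2.8462


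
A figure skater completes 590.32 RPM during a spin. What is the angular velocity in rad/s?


omega = RPM * 2 * pi / 60
omega = 590.32 * 2 * 3.14159 / 60
omega = 3709.09 / 60 = 61.8182 rad/s

61.8182 rad/s


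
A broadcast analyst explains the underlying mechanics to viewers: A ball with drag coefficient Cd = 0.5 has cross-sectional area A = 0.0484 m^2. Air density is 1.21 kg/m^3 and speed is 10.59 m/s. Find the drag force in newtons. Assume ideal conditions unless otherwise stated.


Fd = 0.5 * Cd * rho * A * v^2
Fd = 0.5 * 0.5 * 1.21 * 0.0484 * 10.59^2
v^2 = 112.1481
Fd = 0.5 * 0.5 * 1.21 * 0.0484 * 112.1481 = 1.642 N

1.642 N


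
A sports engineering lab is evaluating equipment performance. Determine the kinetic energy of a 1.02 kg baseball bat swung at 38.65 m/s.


KE = 0.5 * m * v^2
KE = 0.5 * 1.02 * 38.65^2
KE = 0.5 * 1.02 * 1493.8225 = 761.8495 J

761.8495 J


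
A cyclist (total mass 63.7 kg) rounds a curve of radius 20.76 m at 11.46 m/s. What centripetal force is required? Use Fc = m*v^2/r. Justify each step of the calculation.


Fc = m * v^2 / r
v^2 = 11.46^2 = 131.3316
Fc = 63.7 * 131.3316 / 20.76
Fc = 8365.8229 / 20.76 = 402.978 N

402.978 N


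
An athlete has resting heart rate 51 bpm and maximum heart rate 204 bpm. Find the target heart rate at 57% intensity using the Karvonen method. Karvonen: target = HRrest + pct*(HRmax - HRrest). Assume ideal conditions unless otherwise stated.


Target = HRrest + pct*(HRmax - HRrest)
Heart rate reserve = HRmax - HRrest = 204 - 51 = 153 bpm
Fraction = 57% = 0.57
Target = 51 + 0.57 * 153
Target = 51 + 87.21 = 138.21 bpm

138.21 bpm


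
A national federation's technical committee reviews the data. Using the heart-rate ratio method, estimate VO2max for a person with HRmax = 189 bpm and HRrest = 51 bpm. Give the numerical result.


VO2max = 15.3 * HRmax / HRrest
VO2max = 15.3 * 189 / 51
VO2max = 2891.7 / 51 = 56.7 mL/kg/min

56.7 mL/kg/min


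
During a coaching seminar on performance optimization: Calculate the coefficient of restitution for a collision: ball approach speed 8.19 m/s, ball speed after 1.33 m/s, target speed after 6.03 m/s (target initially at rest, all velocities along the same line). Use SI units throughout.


e = (v2_after - v1_after) / (v1_before - v2_before)
Numerator = 6.03 - 1.33 = 4.7
Denominator = 8.19 - 0 = 8.19
e = 4.7 / 8.19 = 0.5739

0.5739


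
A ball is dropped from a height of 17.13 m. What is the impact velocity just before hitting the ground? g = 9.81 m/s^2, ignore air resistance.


v = sqrt(2 * g * h)
v = sqrt(2 * 9.81 * 17.13)
v = sqrt(336.0906) = 18.3328 m/s

18.3328 m/s


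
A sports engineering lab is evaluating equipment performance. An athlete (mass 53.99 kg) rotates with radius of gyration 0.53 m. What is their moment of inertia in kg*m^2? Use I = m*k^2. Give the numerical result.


I = m * k^2
I = 53.99 * 0.53^2
I = 53.99 * 0.2809 = 15.1658 kg*m^2

15.1658 kg*m^2


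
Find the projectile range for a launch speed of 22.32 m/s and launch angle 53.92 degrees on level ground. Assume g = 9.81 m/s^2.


R = v^2 * sin(2*theta) / g
Convert angle to radians: theta = 53.92 deg = 0.9411 rad
sin(2*theta) = sin(1.8822) = 0.9519
R = 22.32^2 * 0.9519 / 9.81
R = 498.1824 * 0.9519 / 9.81 = 48.3413 m

48.3413 m


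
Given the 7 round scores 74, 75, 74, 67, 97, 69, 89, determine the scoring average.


Average = sum / n
Sum = 545
Average = 545 / 7 = 77.8571

77.8571


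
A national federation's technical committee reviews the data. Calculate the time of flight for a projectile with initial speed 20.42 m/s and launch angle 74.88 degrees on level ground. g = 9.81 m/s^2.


T = 2*v*sin(theta)/g
sin(theta) = sin(74.88 deg) = 0.9654
T = 2*20.42*0.9654 / 9.81
T = 39.4262 / 9.81 = 4.019 s

4.019 s


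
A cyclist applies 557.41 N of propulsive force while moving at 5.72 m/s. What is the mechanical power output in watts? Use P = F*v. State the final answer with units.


P = F * v
P = 557.41 * 5.72
P = 3188.3852 W

3188.3852 W


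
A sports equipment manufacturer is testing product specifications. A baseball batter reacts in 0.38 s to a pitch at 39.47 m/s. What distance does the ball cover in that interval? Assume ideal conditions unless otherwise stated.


d = v * t
d = 39.47 * 0.38
d = 14.9986 m

14.9986 m


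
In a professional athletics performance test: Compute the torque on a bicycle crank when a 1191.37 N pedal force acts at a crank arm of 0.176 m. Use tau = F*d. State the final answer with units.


tau = F * d
tau = 1191.37 * 0.176
tau = 209.6811 N*m

209.6811 N*m


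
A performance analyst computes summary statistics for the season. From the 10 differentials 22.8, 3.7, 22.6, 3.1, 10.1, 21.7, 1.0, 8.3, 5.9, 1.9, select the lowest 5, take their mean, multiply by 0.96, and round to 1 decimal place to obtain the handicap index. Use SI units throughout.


All differentials: 22.8, 3.7, 22.6, 3.1, 10.1, 21.7, 1.0, 8.3, 5.9, 1.9
Sorted: 1.0, 1.9, 3.1, 3.7, 5.9, 8.3, 10.1, 21.7, 22.6, 22.8
Best 5: 1.0, 1.9, 3.1, 3.7, 5.9
Average of best = 15.6 / 5 = 3.12
Raw index = 3.12 * 0.96 = 2.9952
Handicap index = round(2.9952, 1) = 3.0

3.0


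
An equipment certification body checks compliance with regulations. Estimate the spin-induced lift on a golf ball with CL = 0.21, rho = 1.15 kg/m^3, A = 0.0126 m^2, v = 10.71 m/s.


FM = 0.5 * CL * rho * A * v^2
FM = 0.5 * 0.21 * 1.15 * 0.0126 * 10.71^2
v^2 = 114.7041
FM = 0.5 * 0.21 * 1.15 * 0.0126 * 114.7041 = 0.1745 N

0.1745 N


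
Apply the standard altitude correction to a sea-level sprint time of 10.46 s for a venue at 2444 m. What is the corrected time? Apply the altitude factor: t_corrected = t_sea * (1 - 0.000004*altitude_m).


Correction factor = 1 - 0.000004 * 2444 = 0.990224
t_corrected = t_sea * factor = 10.46 * 0.990224
t_corrected = 10.3577 s

10.3577 s


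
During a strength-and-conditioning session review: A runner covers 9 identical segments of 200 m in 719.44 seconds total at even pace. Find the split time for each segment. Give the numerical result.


Split time = total_time / n_laps = 719.44 / 9
Split time = 79.9378 s per lap

79.9378 s


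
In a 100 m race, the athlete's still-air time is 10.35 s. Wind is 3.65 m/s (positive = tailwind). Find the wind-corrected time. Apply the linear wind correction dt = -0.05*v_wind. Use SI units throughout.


dt = -0.05 * v_wind = -0.05 * 3.65 = -0.1825 s
t_corrected = t_still + dt = 10.35 + (-0.1825)
t_corrected = 10.1675 s

10.1675 s


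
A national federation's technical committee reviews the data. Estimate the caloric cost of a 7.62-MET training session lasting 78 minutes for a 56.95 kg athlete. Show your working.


kcal = MET * mass * time_hr
Convert time: 78 min = 1.3 hr
kcal = 7.62 * 56.95 * 1.3
kcal = 564.1467 kcal

564.1467 kcal


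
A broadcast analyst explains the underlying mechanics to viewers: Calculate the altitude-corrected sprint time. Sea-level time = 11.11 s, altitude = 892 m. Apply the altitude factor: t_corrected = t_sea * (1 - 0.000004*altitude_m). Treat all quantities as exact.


Correction factor = 1 - 0.000004 * 892 = 0.996432
t_corrected = t_sea * factor = 11.11 * 0.996432
t_corrected = 11.0704 s

11.0704 s


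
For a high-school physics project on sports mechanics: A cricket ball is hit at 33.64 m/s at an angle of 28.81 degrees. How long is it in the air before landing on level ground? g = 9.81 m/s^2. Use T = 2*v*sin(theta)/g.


T = 2*v*sin(theta)/g
sin(theta) = sin(28.81 deg) = 0.4819
T = 2*33.64*0.4819 / 9.81
T = 32.4227 / 9.81 = 3.3051 s

3.3051 s


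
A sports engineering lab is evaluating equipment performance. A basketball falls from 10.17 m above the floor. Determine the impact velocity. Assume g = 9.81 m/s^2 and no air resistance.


v = sqrt(2 * g * h)
v = sqrt(2 * 9.81 * 10.17)
v = sqrt(199.5354) = 14.1257 m/s

14.1257 m/s


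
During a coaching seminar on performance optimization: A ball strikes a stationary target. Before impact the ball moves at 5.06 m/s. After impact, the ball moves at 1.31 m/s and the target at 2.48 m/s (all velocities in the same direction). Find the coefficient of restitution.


e = (v2_after - v1_after) / (v1_before - v2_before)
Numerator = 2.48 - 1.31 = 1.17
Denominator = 5.06 - 0 = 5.06
e = 1.17 / 5.06 = 0.2312

0.2312


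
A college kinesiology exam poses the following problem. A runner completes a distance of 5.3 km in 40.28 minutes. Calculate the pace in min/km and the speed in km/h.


Pace = time / distance = 40.28 min / 5.3 km = 7.6 min/km
Speed = distance / time_in_hours = 5.3 / 0.6713 hr
Speed = 7.8947 km/h

7.6 min/km, 7.8947 km/h


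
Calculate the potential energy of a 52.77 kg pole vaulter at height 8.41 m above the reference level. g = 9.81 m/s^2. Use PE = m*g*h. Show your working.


PE = m * g * h
PE = 52.77 * 9.81 * 8.41
PE = 517.6737 * 8.41 = 4353.6358 J

4353.6358 J


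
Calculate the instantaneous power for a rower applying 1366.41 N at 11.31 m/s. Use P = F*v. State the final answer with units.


P = F * v
P = 1366.41 * 11.31
P = 15454.0971 W

15454.0971 W


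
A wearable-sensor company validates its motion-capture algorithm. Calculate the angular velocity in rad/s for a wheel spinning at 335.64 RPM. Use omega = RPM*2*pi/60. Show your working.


omega = RPM * 2 * pi / 60
omega = 335.64 * 2 * 3.14159 / 60
omega = 2108.8883 / 60 = 35.1481 rad/s

35.1481 rad/s


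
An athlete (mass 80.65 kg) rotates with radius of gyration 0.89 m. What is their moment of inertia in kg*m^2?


I = m * k^2
I = 80.65 * 0.89^2
I = 80.65 * 0.7921 = 63.8829 kg*m^2

63.8829 kg*m^2


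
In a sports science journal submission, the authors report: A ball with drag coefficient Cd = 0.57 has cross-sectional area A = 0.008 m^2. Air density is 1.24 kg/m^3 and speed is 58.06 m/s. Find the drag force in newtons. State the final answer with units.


Fd = 0.5 * Cd * rho * A * v^2
Fd = 0.5 * 0.57 * 1.24 * 0.008 * 58.06^2
v^2 = 3370.9636
Fd = 0.5 * 0.57 * 1.24 * 0.008 * 3370.9636 = 9.5304 N

9.5304 N


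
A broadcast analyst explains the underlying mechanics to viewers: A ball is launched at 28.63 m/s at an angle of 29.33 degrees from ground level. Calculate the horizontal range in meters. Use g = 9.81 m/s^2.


R = v^2 * sin(2*theta) / g
Convert angle to radians: theta = 29.33 deg = 0.5119 rad
sin(2*theta) = sin(1.0238) = 0.8541
R = 28.63^2 * 0.8541 / 9.81
R = 819.6769 * 0.8541 / 9.81 = 71.3642 m

71.3642 m


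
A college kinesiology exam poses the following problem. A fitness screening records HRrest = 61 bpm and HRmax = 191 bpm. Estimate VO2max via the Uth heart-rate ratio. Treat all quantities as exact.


VO2max = 15.3 * HRmax / HRrest
VO2max = 15.3 * 191 / 61
VO2max = 2922.3 / 61 = 47.9066 mL/kg/min

47.9066 mL/kg/min


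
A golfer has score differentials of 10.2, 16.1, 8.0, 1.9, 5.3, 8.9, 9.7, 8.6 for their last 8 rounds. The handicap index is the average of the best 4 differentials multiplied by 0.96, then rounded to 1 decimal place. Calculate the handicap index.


All differentials: 10.2, 16.1, 8.0, 1.9, 5.3, 8.9, 9.7, 8.6
Sorted: 1.9, 5.3, 8.0, 8.6, 8.9, 9.7, 10.2, 16.1
Best 4: 1.9, 5.3, 8.0, 8.6
Average of best = 23.8 / 4 = 5.95
Raw index = 5.95 * 0.96 = 5.712
Handicap index = round(5.712, 1) = 5.7

5.7


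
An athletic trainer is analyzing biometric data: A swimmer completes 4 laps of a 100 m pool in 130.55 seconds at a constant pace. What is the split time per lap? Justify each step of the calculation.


Split time = total_time / n_laps = 130.55 / 4
Split time = 32.6375 s per lap

32.6375 s


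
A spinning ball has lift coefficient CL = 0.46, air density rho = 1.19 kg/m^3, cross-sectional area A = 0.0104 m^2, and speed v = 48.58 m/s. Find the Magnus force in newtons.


FM = 0.5 * CL * rho * A * v^2
FM = 0.5 * 0.46 * 1.19 * 0.0104 * 48.58^2
v^2 = 2360.0164
FM = 0.5 * 0.46 * 1.19 * 0.0104 * 2360.0164 = 6.7177 N

6.7177 N


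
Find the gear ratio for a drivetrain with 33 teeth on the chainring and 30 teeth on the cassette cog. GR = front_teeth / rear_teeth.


GR = front_teeth / rear_teeth
GR = 33 / 30
GR = 1.1

1.1


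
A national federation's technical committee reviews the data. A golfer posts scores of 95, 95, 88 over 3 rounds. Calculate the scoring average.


Average = sum / n
Sum = 278
Average = 278 / 3 = 92.6667

92.6667


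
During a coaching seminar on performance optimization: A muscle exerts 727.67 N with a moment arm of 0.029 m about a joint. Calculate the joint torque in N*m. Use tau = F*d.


tau = F * d
tau = 727.67 * 0.029
tau = 21.1024 N*m

21.1024 N*m


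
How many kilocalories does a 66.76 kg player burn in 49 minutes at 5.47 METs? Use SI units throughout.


kcal = MET * mass * time_hr
Convert time: 49 min = 0.8167 hr
kcal = 5.47 * 66.76 * 0.8167
kcal = 298.228 kcal

298.228 kcal


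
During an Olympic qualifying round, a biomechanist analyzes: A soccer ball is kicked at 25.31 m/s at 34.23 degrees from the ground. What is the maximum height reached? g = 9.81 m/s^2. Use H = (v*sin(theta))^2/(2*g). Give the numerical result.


H = (v*sin(theta))^2 / (2*g)
vy = v*sin(theta) = 25.31 * sin(34.23 deg) = 14.2373 m/s
H = vy^2 / (2*g) = 202.7004 / (2*9.81)
H = 202.7004 / 19.62 = 10.3313 m

10.3313 m


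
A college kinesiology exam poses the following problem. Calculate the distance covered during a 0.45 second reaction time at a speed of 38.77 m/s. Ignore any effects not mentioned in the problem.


d = v * t
d = 38.77 * 0.45
d = 17.4465 m

17.4465 m


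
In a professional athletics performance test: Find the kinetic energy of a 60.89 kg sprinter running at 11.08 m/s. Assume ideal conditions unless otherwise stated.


KE = 0.5 * m * v^2
KE = 0.5 * 60.89 * 11.08^2
KE = 0.5 * 60.89 * 122.7664 = 3737.623 J

3737.623 J


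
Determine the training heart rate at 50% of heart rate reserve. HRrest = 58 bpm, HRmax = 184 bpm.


Target = HRrest + pct*(HRmax - HRrest)
Heart rate reserve = HRmax - HRrest = 184 - 58 = 126 bpm
Fraction = 50% = 0.5
Target = 58 + 0.5 * 126
Target = 58 + 63 = 121 bpm

121 bpm


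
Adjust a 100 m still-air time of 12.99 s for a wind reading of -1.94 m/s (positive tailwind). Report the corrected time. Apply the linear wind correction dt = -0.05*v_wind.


dt = -0.05 * v_wind = -0.05 * -1.94 = 0.097 s
t_corrected = t_still + dt = 12.99 + (0.097)
t_corrected = 13.087 s

13.087 s


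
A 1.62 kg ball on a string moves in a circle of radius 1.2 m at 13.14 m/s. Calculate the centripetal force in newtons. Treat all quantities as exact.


Fc = m * v^2 / r
v^2 = 13.14^2 = 172.6596
Fc = 1.62 * 172.6596 / 1.2
Fc = 279.7086 / 1.2 = 233.0905 N

233.0905 N


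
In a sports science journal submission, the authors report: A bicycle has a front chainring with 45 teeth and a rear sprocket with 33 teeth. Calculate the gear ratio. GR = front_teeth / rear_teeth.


GR = front_teeth / rear_teeth
GR = 45 / 33
GR = 1.3636

1.3636


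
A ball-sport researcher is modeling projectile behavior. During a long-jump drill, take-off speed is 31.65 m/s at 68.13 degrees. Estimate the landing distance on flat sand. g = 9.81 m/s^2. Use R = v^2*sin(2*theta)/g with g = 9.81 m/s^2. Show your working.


R = v^2 * sin(2*theta) / g
Convert angle to radians: theta = 68.13 deg = 1.1891 rad
sin(2*theta) = sin(2.3782) = 0.6914
R = 31.65^2 * 0.6914 / 9.81
R = 1001.7225 * 0.6914 / 9.81 = 70.5992 m

70.5992 m


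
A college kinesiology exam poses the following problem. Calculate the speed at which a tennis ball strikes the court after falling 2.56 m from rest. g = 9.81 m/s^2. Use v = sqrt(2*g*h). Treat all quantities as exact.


v = sqrt(2 * g * h)
v = sqrt(2 * 9.81 * 2.56)
v = sqrt(50.2272) = 7.0871 m/s

7.0871 m/s


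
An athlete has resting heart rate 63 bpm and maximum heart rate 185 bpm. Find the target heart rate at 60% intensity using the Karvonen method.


Target = HRrest + pct*(HRmax - HRrest)
Heart rate reserve = HRmax - HRrest = 185 - 63 = 122 bpm
Fraction = 60% = 0.6
Target = 63 + 0.6 * 122
Target = 63 + 73.2 = 136.2 bpm

136.2 bpm


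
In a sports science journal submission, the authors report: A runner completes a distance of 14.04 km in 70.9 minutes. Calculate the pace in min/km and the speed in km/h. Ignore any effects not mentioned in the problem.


Pace = time / distance = 70.9 min / 14.04 km = 5.0499 min/km
Speed = distance / time_in_hours = 14.04 / 1.1817 hr
Speed = 11.8815 km/h

5.0499 min/km, 11.8815 km/h


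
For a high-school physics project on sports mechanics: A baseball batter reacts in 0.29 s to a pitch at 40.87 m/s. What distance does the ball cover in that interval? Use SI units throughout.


d = v * t
d = 40.87 * 0.29
d = 11.8523 m

11.8523 m


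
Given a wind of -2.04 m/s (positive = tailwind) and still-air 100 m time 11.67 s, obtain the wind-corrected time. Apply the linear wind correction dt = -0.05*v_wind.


dt = -0.05 * v_wind = -0.05 * -2.04 = 0.102 s
t_corrected = t_still + dt = 11.67 + (0.102)
t_corrected = 11.772 s

11.772 s


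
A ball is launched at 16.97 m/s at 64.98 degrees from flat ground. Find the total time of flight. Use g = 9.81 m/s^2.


T = 2*v*sin(theta)/g
sin(theta) = sin(64.98 deg) = 0.9062
T = 2*16.97*0.9062 / 9.81
T = 30.7551 / 9.81 = 3.1351 s

3.1351 s


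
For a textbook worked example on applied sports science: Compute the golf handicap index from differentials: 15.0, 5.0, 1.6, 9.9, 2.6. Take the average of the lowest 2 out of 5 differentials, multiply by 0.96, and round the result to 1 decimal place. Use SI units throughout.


All differentials: 15.0, 5.0, 1.6, 9.9, 2.6
Sorted: 1.6, 2.6, 5.0, 9.9, 15.0
Best 2: 1.6, 2.6
Average of best = 4.2 / 2 = 2.1
Raw index = 2.1 * 0.96 = 2.016
Handicap index = round(2.016, 1) = 2.0

2.0


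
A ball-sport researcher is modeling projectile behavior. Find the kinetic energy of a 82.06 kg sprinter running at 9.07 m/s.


KE = 0.5 * m * v^2
KE = 0.5 * 82.06 * 9.07^2
KE = 0.5 * 82.06 * 82.2649 = 3375.3288 J

3375.3288 J


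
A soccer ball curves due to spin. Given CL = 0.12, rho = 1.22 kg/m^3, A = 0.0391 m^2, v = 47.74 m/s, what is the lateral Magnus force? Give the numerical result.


FM = 0.5 * CL * rho * A * v^2
FM = 0.5 * 0.12 * 1.22 * 0.0391 * 47.74^2
v^2 = 2279.1076
FM = 0.5 * 0.12 * 1.22 * 0.0391 * 2279.1076 = 6.5231 N

6.5231 N


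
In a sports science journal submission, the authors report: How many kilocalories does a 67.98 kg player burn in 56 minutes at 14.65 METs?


kcal = MET * mass * time_hr
Convert time: 56 min = 0.9333 hr
kcal = 14.65 * 67.98 * 0.9333
kcal = 929.5132 kcal

929.5132 kcal


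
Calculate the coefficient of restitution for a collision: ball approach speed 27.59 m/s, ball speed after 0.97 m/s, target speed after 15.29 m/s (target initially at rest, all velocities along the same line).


e = (v2_after - v1_after) / (v1_before - v2_before)
Numerator = 15.29 - 0.97 = 14.32
Denominator = 27.59 - 0 = 27.59
e = 14.32 / 27.59 = 0.519

0.519


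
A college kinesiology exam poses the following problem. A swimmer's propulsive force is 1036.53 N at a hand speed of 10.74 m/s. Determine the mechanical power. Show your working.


P = F * v
P = 1036.53 * 10.74
P = 11132.3322 W

11132.3322 W


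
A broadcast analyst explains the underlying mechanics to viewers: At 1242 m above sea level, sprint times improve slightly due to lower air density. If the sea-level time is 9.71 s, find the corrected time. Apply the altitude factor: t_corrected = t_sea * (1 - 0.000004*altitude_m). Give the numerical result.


Correction factor = 1 - 0.000004 * 1242 = 0.995032
t_corrected = t_sea * factor = 9.71 * 0.995032
t_corrected = 9.6618 s

9.6618 s


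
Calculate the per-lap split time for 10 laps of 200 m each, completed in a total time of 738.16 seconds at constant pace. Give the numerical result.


Split time = total_time / n_laps = 738.16 / 10
Split time = 73.816 s per lap

73.816 s


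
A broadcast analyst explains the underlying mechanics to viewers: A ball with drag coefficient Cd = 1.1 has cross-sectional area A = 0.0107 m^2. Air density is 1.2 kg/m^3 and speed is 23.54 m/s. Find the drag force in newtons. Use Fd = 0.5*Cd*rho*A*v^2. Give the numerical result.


Fd = 0.5 * Cd * rho * A * v^2
Fd = 0.5 * 1.1 * 1.2 * 0.0107 * 23.54^2
v^2 = 554.1316
Fd = 0.5 * 1.1 * 1.2 * 0.0107 * 554.1316 = 3.9133 N

3.9133 N


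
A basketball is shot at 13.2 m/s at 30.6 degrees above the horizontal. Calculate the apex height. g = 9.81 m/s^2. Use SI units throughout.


H = (v*sin(theta))^2 / (2*g)
vy = v*sin(theta) = 13.2 * sin(30.6 deg) = 6.7193 m/s
H = vy^2 / (2*g) = 45.1496 / (2*9.81)
H = 45.1496 / 19.62 = 2.3012 m

2.3012 m


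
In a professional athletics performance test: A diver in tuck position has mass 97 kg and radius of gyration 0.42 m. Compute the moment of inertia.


I = m * k^2
I = 97 * 0.42^2
I = 97 * 0.1764 = 17.1108 kg*m^2

17.1108 kg*m^2


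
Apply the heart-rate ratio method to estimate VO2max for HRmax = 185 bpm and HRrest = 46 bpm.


VO2max = 15.3 * HRmax / HRrest
VO2max = 15.3 * 185 / 46
VO2max = 2830.5 / 46 = 61.5326 mL/kg/min

61.5326 mL/kg/min


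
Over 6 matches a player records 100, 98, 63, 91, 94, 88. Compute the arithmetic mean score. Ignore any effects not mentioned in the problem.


Average = sum / n
Sum = 534
Average = 534 / 6 = 89

89


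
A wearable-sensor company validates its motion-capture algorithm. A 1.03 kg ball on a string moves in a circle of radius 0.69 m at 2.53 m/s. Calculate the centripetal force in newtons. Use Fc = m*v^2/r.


Fc = m * v^2 / r
v^2 = 2.53^2 = 6.4009
Fc = 1.03 * 6.4009 / 0.69
Fc = 6.5929 / 0.69 = 9.555 N

9.555 N


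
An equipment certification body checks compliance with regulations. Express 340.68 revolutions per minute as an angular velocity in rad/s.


omega = RPM * 2 * pi / 60
omega = 340.68 * 2 * 3.14159 / 60
omega = 2140.5556 / 60 = 35.6759 rad/s

35.6759 rad/s


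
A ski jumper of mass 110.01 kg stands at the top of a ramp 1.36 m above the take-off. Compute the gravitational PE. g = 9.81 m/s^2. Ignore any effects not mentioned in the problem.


PE = m * g * h
PE = 110.01 * 9.81 * 1.36
PE = 1079.1981 * 1.36 = 1467.7094 J

1467.7094 J


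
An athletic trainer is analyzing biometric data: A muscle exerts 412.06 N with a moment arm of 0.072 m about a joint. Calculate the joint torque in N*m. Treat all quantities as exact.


tau = F * d
tau = 412.06 * 0.072
tau = 29.6683 N*m

29.6683 N*m


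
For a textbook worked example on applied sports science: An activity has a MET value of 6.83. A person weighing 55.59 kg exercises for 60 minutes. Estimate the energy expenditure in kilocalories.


kcal = MET * mass * time_hr
Convert time: 60 min = 1 hr
kcal = 6.83 * 55.59 * 1
kcal = 379.6797 kcal

379.6797 kcal


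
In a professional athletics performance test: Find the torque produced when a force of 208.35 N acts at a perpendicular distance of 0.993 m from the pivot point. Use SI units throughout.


tau = F * d
tau = 208.35 * 0.993
tau = 206.8915 N*m

206.8915 N*m


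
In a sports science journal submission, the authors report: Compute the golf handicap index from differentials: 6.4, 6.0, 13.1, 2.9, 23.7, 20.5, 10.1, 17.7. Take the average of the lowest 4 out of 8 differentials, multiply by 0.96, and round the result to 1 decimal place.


All differentials: 6.4, 6.0, 13.1, 2.9, 23.7, 20.5, 10.1, 17.7
Sorted: 2.9, 6.0, 6.4, 10.1, 13.1, 17.7, 20.5, 23.7
Best 4: 2.9, 6.0, 6.4, 10.1
Average of best = 25.4 / 4 = 6.35
Raw index = 6.35 * 0.96 = 6.096
Handicap index = round(6.096, 1) = 6.1

6.1


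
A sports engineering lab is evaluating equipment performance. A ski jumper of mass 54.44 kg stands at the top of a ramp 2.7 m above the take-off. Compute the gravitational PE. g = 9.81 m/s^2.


PE = m * g * h
PE = 54.44 * 9.81 * 2.7
PE = 534.0564 * 2.7 = 1441.9523 J

1441.9523 J


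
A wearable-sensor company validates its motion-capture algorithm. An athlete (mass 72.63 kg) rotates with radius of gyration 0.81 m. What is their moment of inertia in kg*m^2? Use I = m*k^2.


I = m * k^2
I = 72.63 * 0.81^2
I = 72.63 * 0.6561 = 47.6525 kg*m^2

47.6525 kg*m^2


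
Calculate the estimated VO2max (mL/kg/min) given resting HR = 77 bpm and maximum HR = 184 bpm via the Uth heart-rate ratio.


VO2max = 15.3 * HRmax / HRrest
VO2max = 15.3 * 184 / 77
VO2max = 2815.2 / 77 = 36.561 mL/kg/min

36.561 mL/kg/min


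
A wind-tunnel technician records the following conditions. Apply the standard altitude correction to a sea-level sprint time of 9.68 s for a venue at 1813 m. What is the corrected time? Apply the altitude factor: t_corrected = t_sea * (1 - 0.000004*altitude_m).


Correction factor = 1 - 0.000004 * 1813 = 0.992748
t_corrected = t_sea * factor = 9.68 * 0.992748
t_corrected = 9.6098 s

9.6098 s


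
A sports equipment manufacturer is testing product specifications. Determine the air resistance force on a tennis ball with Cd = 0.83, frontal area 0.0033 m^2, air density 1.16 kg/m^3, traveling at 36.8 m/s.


Fd = 0.5 * Cd * rho * A * v^2
Fd = 0.5 * 0.83 * 1.16 * 0.0033 * 36.8^2
v^2 = 1354.24
Fd = 0.5 * 0.83 * 1.16 * 0.0033 * 1354.24 = 2.1514 N

2.1514 N


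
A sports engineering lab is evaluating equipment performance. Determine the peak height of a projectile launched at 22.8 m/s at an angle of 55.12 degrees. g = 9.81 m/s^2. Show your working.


H = (v*sin(theta))^2 / (2*g)
vy = v*sin(theta) = 22.8 * sin(55.12 deg) = 18.704 m/s
H = vy^2 / (2*g) = 349.8402 / (2*9.81)
H = 349.8402 / 19.62 = 17.8308 m

17.8308 m


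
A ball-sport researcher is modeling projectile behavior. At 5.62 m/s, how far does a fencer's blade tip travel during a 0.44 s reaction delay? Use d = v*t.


d = v * t
d = 5.62 * 0.44
d = 2.4728 m

2.4728 m


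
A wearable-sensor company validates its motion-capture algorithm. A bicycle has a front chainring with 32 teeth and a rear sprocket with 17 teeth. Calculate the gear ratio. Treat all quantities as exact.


GR = front_teeth / rear_teeth
GR = 32 / 17
GR = 1.8824

1.8824


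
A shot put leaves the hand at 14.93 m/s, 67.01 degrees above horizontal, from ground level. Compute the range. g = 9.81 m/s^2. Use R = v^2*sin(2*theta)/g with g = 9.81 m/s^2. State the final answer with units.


R = v^2 * sin(2*theta) / g
Convert angle to radians: theta = 67.01 deg = 1.1695 rad
sin(2*theta) = sin(2.3391) = 0.7191
R = 14.93^2 * 0.7191 / 9.81
R = 222.9049 * 0.7191 / 9.81 = 16.3395 m

16.3395 m


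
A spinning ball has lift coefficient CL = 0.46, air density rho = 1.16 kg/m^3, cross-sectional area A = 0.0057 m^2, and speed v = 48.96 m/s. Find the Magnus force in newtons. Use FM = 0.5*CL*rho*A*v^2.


FM = 0.5 * CL * rho * A * v^2
FM = 0.5 * 0.46 * 1.16 * 0.0057 * 48.96^2
v^2 = 2397.0816
FM = 0.5 * 0.46 * 1.16 * 0.0057 * 2397.0816 = 3.6454 N

3.6454 N


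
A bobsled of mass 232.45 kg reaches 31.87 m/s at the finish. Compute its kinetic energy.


KE = 0.5 * m * v^2
KE = 0.5 * 232.45 * 31.87^2
KE = 0.5 * 232.45 * 1015.6969 = 118049.3722 J

118049.3722 J


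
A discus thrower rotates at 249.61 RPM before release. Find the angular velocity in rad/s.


omega = RPM * 2 * pi / 60
omega = 249.61 * 2 * 3.14159 / 60
omega = 1568.3459 / 60 = 26.1391 rad/s

26.1391 rad/s


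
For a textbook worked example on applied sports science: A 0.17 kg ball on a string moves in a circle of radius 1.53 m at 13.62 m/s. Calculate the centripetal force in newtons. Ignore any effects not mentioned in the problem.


Fc = m * v^2 / r
v^2 = 13.62^2 = 185.5044
Fc = 0.17 * 185.5044 / 1.53
Fc = 31.5357 / 1.53 = 20.6116 N

20.6116 N


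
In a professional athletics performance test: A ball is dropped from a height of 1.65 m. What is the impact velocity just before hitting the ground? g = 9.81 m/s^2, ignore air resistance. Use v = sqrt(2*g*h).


v = sqrt(2 * g * h)
v = sqrt(2 * 9.81 * 1.65)
v = sqrt(32.373) = 5.6897 m/s

5.6897 m/s


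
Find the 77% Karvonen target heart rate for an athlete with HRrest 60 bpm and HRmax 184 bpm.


Target = HRrest + pct*(HRmax - HRrest)
Heart rate reserve = HRmax - HRrest = 184 - 60 = 124 bpm
Fraction = 77% = 0.77
Target = 60 + 0.77 * 124
Target = 60 + 95.48 = 155.48 bpm

155.48 bpm


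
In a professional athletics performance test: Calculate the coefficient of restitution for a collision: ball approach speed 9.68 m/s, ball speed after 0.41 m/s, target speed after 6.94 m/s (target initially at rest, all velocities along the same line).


e = (v2_after - v1_after) / (v1_before - v2_before)
Numerator = 6.94 - 0.41 = 6.53
Denominator = 9.68 - 0 = 9.68
e = 6.53 / 9.68 = 0.6746

0.6746


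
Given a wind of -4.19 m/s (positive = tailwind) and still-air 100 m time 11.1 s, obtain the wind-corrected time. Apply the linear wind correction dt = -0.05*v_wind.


dt = -0.05 * v_wind = -0.05 * -4.19 = 0.2095 s
t_corrected = t_still + dt = 11.1 + (0.2095)
t_corrected = 11.3095 s

11.3095 s


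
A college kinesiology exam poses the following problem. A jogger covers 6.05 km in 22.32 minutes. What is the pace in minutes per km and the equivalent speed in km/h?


Pace = time / distance = 22.32 min / 6.05 km = 3.6893 min/km
Speed = distance / time_in_hours = 6.05 / 0.372 hr
Speed = 16.2634 km/h

3.6893 min/km, 16.2634 km/h


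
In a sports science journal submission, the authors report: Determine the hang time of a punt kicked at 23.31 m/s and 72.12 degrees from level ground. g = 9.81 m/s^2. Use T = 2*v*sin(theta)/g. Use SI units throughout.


T = 2*v*sin(theta)/g
sin(theta) = sin(72.12 deg) = 0.9517
T = 2*23.31*0.9517 / 9.81
T = 44.3683 / 9.81 = 4.5228 s

4.5228 s


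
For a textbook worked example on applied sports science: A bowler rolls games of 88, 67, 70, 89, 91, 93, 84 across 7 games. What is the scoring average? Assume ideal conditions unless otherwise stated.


Average = sum / n
Sum = 582
Average = 582 / 7 = 83.1429

83.1429


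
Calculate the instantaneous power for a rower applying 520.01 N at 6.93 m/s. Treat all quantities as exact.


P = F * v
P = 520.01 * 6.93
P = 3603.6693 W

3603.6693 W


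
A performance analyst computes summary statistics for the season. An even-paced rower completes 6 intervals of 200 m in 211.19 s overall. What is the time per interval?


Split time = total_time / n_laps = 211.19 / 6
Split time = 35.1983 s per lap

35.1983 s


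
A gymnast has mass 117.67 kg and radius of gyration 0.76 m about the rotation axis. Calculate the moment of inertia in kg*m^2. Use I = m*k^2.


I = m * k^2
I = 117.67 * 0.76^2
I = 117.67 * 0.5776 = 67.9662 kg*m^2

67.9662 kg*m^2


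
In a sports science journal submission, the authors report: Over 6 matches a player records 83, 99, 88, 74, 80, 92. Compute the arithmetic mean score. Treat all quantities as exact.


Average = sum / n
Sum = 516
Average = 516 / 6 = 86

86


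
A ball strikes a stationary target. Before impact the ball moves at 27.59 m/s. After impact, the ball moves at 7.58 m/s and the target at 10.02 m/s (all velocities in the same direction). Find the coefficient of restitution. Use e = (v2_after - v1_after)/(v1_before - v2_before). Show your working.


e = (v2_after - v1_after) / (v1_before - v2_before)
Numerator = 10.02 - 7.58 = 2.44
Denominator = 27.59 - 0 = 27.59
e = 2.44 / 27.59 = 0.0884

0.0884


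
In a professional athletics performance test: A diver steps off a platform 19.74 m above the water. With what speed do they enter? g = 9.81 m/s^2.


v = sqrt(2 * g * h)
v = sqrt(2 * 9.81 * 19.74)
v = sqrt(387.2988) = 19.6799 m/s

19.6799 m/s


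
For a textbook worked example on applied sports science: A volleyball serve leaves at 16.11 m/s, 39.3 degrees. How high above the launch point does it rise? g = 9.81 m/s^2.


H = (v*sin(theta))^2 / (2*g)
vy = v*sin(theta) = 16.11 * sin(39.3 deg) = 10.2038 m/s
H = vy^2 / (2*g) = 104.1168 / (2*9.81)
H = 104.1168 / 19.62 = 5.3067 m

5.3067 m


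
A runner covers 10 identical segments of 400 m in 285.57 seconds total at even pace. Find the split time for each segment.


Split time = total_time / n_laps = 285.57 / 10
Split time = 28.557 s per lap

28.557 s


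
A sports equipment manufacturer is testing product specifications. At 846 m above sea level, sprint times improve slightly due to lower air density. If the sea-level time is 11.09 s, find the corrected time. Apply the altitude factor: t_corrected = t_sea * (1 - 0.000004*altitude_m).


Correction factor = 1 - 0.000004 * 846 = 0.996616
t_corrected = t_sea * factor = 11.09 * 0.996616
t_corrected = 11.0525 s

11.0525 s


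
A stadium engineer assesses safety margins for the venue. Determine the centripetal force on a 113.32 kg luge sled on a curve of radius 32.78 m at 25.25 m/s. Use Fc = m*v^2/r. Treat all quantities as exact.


Fc = m * v^2 / r
v^2 = 25.25^2 = 637.5625
Fc = 113.32 * 637.5625 / 32.78
Fc = 72248.5825 / 32.78 = 2204.0446 N

2204.0446 N


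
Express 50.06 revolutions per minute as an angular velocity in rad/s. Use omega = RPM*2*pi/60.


omega = RPM * 2 * pi / 60
omega = 50.06 * 2 * 3.14159 / 60
omega = 314.5363 / 60 = 5.2423 rad/s

5.2423 rad/s


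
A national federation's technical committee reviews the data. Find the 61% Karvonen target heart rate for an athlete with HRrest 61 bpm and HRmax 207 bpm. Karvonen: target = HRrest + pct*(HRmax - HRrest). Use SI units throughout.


Target = HRrest + pct*(HRmax - HRrest)
Heart rate reserve = HRmax - HRrest = 207 - 61 = 146 bpm
Fraction = 61% = 0.61
Target = 61 + 0.61 * 146
Target = 61 + 89.06 = 150.06 bpm

150.06 bpm


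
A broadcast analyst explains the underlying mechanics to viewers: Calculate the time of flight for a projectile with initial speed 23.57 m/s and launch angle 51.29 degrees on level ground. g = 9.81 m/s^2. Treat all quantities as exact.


T = 2*v*sin(theta)/g
sin(theta) = sin(51.29 deg) = 0.7803
T = 2*23.57*0.7803 / 9.81
T = 36.7843 / 9.81 = 3.7497 s

3.7497 s


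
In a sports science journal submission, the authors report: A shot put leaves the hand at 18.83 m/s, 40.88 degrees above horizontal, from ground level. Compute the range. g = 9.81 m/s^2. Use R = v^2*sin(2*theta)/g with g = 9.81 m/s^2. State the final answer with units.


R = v^2 * sin(2*theta) / g
Convert angle to radians: theta = 40.88 deg = 0.7135 rad
sin(2*theta) = sin(1.427) = 0.9897
R = 18.83^2 * 0.9897 / 9.81
R = 354.5689 * 0.9897 / 9.81 = 35.7705 m

35.7705 m


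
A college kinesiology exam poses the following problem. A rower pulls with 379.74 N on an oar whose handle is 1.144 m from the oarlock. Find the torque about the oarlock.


tau = F * d
tau = 379.74 * 1.144
tau = 434.4226 N*m

434.4226 N*m


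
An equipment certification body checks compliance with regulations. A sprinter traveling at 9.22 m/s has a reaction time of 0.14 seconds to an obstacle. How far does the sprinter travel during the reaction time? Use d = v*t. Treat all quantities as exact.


d = v * t
d = 9.22 * 0.14
d = 1.2908 m

1.2908 m


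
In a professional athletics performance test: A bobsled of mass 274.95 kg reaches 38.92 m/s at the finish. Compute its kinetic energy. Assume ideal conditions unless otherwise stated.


KE = 0.5 * m * v^2
KE = 0.5 * 274.95 * 38.92^2
KE = 0.5 * 274.95 * 1514.7664 = 208242.5108 J

208242.5108 J


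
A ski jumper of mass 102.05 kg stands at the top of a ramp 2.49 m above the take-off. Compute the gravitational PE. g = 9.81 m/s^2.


PE = m * g * h
PE = 102.05 * 9.81 * 2.49
PE = 1001.1105 * 2.49 = 2492.7651 J

2492.7651 J


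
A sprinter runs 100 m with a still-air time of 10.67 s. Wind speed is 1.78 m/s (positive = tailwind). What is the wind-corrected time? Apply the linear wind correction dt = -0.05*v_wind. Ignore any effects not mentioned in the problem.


dt = -0.05 * v_wind = -0.05 * 1.78 = -0.089 s
t_corrected = t_still + dt = 10.67 + (-0.089)
t_corrected = 10.581 s

10.581 s


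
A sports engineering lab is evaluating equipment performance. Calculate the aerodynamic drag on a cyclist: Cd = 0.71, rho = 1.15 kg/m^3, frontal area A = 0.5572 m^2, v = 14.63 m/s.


Fd = 0.5 * Cd * rho * A * v^2
Fd = 0.5 * 0.71 * 1.15 * 0.5572 * 14.63^2
v^2 = 214.0369
Fd = 0.5 * 0.71 * 1.15 * 0.5572 * 214.0369 = 48.6885 N

48.6885 N


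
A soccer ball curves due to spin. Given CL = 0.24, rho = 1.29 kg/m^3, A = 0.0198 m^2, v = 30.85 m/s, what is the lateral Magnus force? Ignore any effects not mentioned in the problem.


FM = 0.5 * CL * rho * A * v^2
FM = 0.5 * 0.24 * 1.29 * 0.0198 * 30.85^2
v^2 = 951.7225
FM = 0.5 * 0.24 * 1.29 * 0.0198 * 951.7225 = 2.9171 N

2.9171 N


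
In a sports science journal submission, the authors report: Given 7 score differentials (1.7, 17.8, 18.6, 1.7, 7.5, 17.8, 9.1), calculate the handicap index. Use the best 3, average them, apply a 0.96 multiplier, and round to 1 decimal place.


All differentials: 1.7, 17.8, 18.6, 1.7, 7.5, 17.8, 9.1
Sorted: 1.7, 1.7, 7.5, 9.1, 17.8, 17.8, 18.6
Best 3: 1.7, 1.7, 7.5
Average of best = 10.9 / 3 = 3.6333
Raw index = 3.6333 * 0.96 = 3.488
Handicap index = round(3.488, 1) = 3.5

3.5


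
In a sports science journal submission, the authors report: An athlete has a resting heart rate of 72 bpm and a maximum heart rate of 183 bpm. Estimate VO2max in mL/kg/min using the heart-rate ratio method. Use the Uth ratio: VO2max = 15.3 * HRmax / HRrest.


VO2max = 15.3 * HRmax / HRrest
VO2max = 15.3 * 183 / 72
VO2max = 2799.9 / 72 = 38.8875 mL/kg/min

38.8875 mL/kg/min


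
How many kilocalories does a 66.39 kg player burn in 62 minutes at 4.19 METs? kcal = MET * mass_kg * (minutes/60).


kcal = MET * mass * time_hr
Convert time: 62 min = 1.0333 hr
kcal = 4.19 * 66.39 * 1.0333
kcal = 287.4466 kcal

287.4466 kcal


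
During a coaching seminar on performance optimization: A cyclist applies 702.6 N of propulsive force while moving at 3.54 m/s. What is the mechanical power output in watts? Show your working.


P = F * v
P = 702.6 * 3.54
P = 2487.204 W

2487.204 W


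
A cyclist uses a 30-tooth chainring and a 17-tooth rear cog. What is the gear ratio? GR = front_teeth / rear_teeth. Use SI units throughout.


GR = front_teeth / rear_teeth
GR = 30 / 17
GR = 1.7647

1.7647


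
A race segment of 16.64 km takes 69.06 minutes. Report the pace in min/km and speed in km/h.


Pace = time / distance = 69.06 min / 16.64 km = 4.1502 min/km
Speed = distance / time_in_hours = 16.64 / 1.151 hr
Speed = 14.457 km/h

4.1502 min/km, 14.457 km/h


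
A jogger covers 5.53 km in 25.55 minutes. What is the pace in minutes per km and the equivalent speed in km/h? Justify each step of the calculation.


Pace = time / distance = 25.55 min / 5.53 km = 4.6203 min/km
Speed = distance / time_in_hours = 5.53 / 0.4258 hr
Speed = 12.9863 km/h

4.6203 min/km, 12.9863 km/h
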